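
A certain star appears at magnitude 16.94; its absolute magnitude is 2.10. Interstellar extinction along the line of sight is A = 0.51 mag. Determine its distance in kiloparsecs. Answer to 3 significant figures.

d ≈ 7.35 kpc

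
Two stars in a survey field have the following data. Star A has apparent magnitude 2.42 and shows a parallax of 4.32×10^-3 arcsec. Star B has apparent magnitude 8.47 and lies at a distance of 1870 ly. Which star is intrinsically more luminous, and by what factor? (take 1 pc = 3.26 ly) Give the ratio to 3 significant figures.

Star A: d = 1/p = 1/4.32×10^-3″ = 231.5 pc
Star A: M = m − 5 log₁₀ d + 5 = 2.42 − 5·2.3645 + 5 = -4.403
Star B: d = 1870 ly / 3.26 = 573.6 pc
Star B: M = m − 5 log₁₀ d + 5 = 8.47 − 5·2.7586 + 5 = -0.323
ΔM = M_A − M_B = -4.403 − (-0.323) = -4.079; smaller M is more luminous → Star A.
L ratio = 10^(0.4 |ΔM|) = 10^1.632 = 42.83

Star A is more luminous, by a factor of 42.8.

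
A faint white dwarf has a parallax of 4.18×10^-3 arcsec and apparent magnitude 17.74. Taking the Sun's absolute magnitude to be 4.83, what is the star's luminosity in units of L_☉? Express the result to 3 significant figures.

d = 1/p = 1/4.18×10^-3″ = 239.2 pc
M = m − 5 log₁₀ d + 5 = 17.74 − 5·2.3788 + 5 = 10.846
M − M_☉ = 10.846 − 4.83 = 6.016
L/L_☉ = 10^(−0.4 × 6.016) = 3.923×10^-3

L/L_☉ ≈ 3.92×10^-3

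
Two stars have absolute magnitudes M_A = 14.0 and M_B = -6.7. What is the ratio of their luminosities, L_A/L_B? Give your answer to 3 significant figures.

ΔM = M_A − M_B = 20.7
L_A/L_B = 10^(−0.4 ΔM) = 10^-8.280 = 5.248×10^-9

L_A/L_B ≈ 5.25×10^-9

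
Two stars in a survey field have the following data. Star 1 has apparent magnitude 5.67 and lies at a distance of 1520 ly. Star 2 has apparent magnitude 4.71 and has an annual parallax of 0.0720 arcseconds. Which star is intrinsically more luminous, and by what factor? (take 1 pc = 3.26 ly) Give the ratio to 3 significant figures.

Star 1: d = 1520 ly / 3.26 = 466.3 pc
Star 1: M = m − 5 log₁₀ d + 5 = 5.67 − 5·2.6686 + 5 = -2.673
Star 2: d = 1/p = 1/0.0720″ = 13.89 pc
Star 2: M = m − 5 log₁₀ d + 5 = 4.71 − 5·1.1427 + 5 = 3.997
ΔM = M_1 − M_2 = -2.673 − (3.997) = -6.670; smaller M is more luminous → Star 1.
L ratio = 10^(0.4 |ΔM|) = 10^2.668 = 465.5

Star 1 is more luminous, by a factor of 465.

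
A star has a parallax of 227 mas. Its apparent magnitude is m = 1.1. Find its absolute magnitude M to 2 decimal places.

p = 227 mas = 0.227″ → d = 1/p = 4.405 pc
5 log₁₀(d/10 pc) = 5 log₁₀(4.405) − 5 = -1.780
M = m − 5 log₁₀(d/10) = 1.1 + 1.780 = 2.880

M ≈ 2.88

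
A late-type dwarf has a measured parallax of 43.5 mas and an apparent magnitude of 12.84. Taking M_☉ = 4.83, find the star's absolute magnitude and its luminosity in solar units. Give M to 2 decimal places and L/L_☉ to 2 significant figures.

M ≈ 11.03; L/L_☉ ≈ 3.3×10^-3

d = 1/p = 1000/43.5 mas = 22.99 pc
M = m − 5 log₁₀ d + 5 = 12.84 − 5·1.3615 + 5 = 11.032
M − M_☉ = 11.032 − 4.83 = 6.202
L/L_☉ = 10^(−0.4 × 6.202) = 3.304×10^-3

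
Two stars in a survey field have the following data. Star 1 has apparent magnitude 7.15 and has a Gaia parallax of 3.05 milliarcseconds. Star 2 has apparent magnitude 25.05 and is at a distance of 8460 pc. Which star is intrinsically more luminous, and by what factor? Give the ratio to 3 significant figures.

Star 1: p = 3.05 mas = 3.05×10^-3″ → d = 1/p = 327.9 pc
Star 1: M = m − 5 log₁₀ d + 5 = 7.15 − 5·2.5157 + 5 = -0.429
Star 2: M = m − 5 log₁₀ d + 5 = 25.05 − 5·3.9274 + 5 = 10.413
ΔM = M_1 − M_2 = -0.429 − (10.413) = -10.842; smaller M is more luminous → Star 1.
L ratio = 10^(0.4 |ΔM|) = 10^4.337 = 21710

Star 1 is more luminous, by a factor of 21700.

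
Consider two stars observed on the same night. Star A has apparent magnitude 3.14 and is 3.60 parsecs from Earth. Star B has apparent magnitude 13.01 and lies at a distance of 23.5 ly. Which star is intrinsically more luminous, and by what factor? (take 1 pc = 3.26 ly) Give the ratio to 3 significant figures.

Star A is more luminous, by a factor of 2210.

Star A: M = m − 5 log₁₀ d + 5 = 3.14 − 5·0.5563 + 5 = 5.358
Star B: d = 23.5 ly / 3.26 = 7.209 pc
Star B: M = m − 5 log₁₀ d + 5 = 13.01 − 5·0.8579 + 5 = 13.721
ΔM = M_A − M_B = 5.358 − (13.721) = -8.362; smaller M is more luminous → Star A.
L ratio = 10^(0.4 |ΔM|) = 10^3.345 = 2213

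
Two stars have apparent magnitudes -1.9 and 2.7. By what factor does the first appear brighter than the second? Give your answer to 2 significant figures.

Δm = -1.9 − (2.7) = -4.6
Flux ratio = 10^(−0.4 Δm) = 10^(−0.4 × -4.6) = 10^1.840 = 69.18

69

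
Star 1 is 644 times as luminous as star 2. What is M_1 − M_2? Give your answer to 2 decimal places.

M_1 − M_2 ≈ -7.02

Pogson: ΔM = −2.5 log₁₀(ratio) = −2.5 log₁₀(644) = −2.5 × 2.8089 = -7.022
Star 1 is brighter, so it has the smaller magnitude: the difference is negative.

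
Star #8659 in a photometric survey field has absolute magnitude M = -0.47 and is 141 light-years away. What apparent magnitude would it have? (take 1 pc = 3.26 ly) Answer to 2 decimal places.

m ≈ 2.71

d = 141 ly / 3.26 = 43.25 pc
m = M + 5 log₁₀ d − 5 = -0.47 + 5·1.6360 − 5 = 2.710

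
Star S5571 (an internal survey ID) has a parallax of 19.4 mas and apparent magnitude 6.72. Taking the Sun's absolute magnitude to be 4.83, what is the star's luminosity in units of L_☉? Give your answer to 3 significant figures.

L/L_☉ ≈ 4.66

d = 1/p = 1000/19.4 mas = 51.55 pc
M = m − 5 log₁₀ d + 5 = 6.72 − 5·1.7122 + 5 = 3.159
M − M_☉ = 3.159 − 4.83 = -1.671
L/L_☉ = 10^(−0.4 × -1.671) = 4.660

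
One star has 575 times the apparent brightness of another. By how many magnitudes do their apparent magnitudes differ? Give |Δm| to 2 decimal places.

|Δm| ≈ 6.90

Pogson: Δm = −2.5 log₁₀(ratio) = −2.5 log₁₀(575) = −2.5 × 2.7597 = -6.899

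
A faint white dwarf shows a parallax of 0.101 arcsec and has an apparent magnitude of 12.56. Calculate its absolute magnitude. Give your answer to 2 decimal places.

d = 1/p = 1/0.101″ = 9.901 pc
5 log₁₀(d/10 pc) = 5 log₁₀(9.901) − 5 = -0.022
M = m − 5 log₁₀(d/10) = 12.56 + 0.022 = 12.582

M ≈ 12.58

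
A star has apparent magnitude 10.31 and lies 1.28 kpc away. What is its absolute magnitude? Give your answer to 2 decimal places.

d = 1.28 kpc = 1280 pc
5 log₁₀(d/10 pc) = 5 log₁₀(1280) − 5 = 10.536
M = m − 5 log₁₀(d/10) = 10.31 − 10.536 = -0.226

M ≈ -0.23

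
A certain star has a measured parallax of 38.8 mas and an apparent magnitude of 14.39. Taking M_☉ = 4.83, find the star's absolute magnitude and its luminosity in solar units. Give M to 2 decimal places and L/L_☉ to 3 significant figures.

M ≈ 12.33; L/L_☉ ≈ 9.96×10^-4

d = 1/p = 1000/38.8 mas = 25.77 pc
M = m − 5 log₁₀ d + 5 = 14.39 − 5·1.4112 + 5 = 12.334
M − M_☉ = 12.334 − 4.83 = 7.504
L/L_☉ = 10^(−0.4 × 7.504) = 9.962×10^-4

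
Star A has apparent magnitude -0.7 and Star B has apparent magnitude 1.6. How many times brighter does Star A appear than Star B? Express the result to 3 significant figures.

8.32

Magnitude difference = -2.3
Flux ratio = 10^(−0.4 Δm) = 10^(−0.4 × -2.3) = 10^0.920 = 8.318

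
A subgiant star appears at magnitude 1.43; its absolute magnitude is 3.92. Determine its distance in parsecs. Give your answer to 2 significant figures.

d ≈ 3.2 pc

Distance modulus: m − M = 1.43 − (3.92) = -2.490
m − M = 5 log₁₀ d − 5
log₁₀ d = (m − M)/5 + 1 = 0.5020
d = 10^0.5020 = 3.177 pc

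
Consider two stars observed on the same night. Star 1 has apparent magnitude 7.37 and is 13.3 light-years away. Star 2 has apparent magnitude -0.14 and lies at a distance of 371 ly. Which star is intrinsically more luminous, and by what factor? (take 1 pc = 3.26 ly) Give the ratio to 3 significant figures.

Star 2 is more luminous, by a factor of 785000.

Star 1: d = 13.3 ly / 3.26 = 4.080 pc
Star 1: M = m − 5 log₁₀ d + 5 = 7.37 − 5·0.6106 + 5 = 9.317
Star 2: d = 371 ly / 3.26 = 113.8 pc
Star 2: M = m − 5 log₁₀ d + 5 = -0.14 − 5·2.0562 + 5 = -5.421
ΔM = M_1 − M_2 = 9.317 − (-5.421) = 14.738; smaller M is more luminous → Star 2.
L ratio = 10^(0.4 |ΔM|) = 10^5.895 = 785300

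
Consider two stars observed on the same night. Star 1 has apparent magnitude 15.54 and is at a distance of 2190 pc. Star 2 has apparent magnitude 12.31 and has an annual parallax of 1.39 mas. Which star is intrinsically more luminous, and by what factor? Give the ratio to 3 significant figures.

Star 2 is more luminous, by a factor of 2.11.

Star 1: M = m − 5 log₁₀ d + 5 = 15.54 − 5·3.3404 + 5 = 3.838
Star 2: p = 1.39 mas = 1.39×10^-3″ → d = 1/p = 719.4 pc
Star 2: M = m − 5 log₁₀ d + 5 = 12.31 − 5·2.8570 + 5 = 3.025
ΔM = M_1 − M_2 = 3.838 − (3.025) = 0.813; smaller M is more luminous → Star 2.
L ratio = 10^(0.4 |ΔM|) = 10^0.325 = 2.114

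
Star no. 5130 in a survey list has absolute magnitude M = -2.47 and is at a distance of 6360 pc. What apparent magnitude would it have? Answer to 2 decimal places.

m = M + 5 log₁₀ d − 5 = -2.47 + 5·3.8035 − 5 = 11.547

m ≈ 11.55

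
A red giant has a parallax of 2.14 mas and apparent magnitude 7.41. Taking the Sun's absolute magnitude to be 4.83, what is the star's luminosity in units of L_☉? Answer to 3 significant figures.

L/L_☉ ≈ 203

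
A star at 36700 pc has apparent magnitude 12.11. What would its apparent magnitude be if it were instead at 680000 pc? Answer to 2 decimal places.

m ≈ 18.45

Flux ∝ 1/d², so Δm = 5 log₁₀(d₂/d₁) = 5 log₁₀(680000/36700) = 6.339
m₂ = m₁ + Δm = 12.11 + (6.339) = 18.449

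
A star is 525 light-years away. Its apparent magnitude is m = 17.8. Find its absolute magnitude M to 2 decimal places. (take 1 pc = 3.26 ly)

d = 525 ly / 3.26 = 161.0 pc
5 log₁₀(d/10 pc) = 5 log₁₀(161.0) − 5 = 6.035
M = m − 5 log₁₀(d/10) = 17.8 − 6.035 = 11.765

M ≈ 11.77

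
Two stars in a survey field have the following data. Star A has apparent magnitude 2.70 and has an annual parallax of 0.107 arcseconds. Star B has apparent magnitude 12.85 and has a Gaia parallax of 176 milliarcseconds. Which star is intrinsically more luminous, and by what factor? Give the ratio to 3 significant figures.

Star A: d = 1/p = 1/0.107″ = 9.346 pc
Star A: M = m − 5 log₁₀ d + 5 = 2.70 − 5·0.9706 + 5 = 2.847
Star B: p = 176 mas = 0.176″ → d = 1/p = 5.682 pc
Star B: M = m − 5 log₁₀ d + 5 = 12.85 − 5·0.7545 + 5 = 14.078
ΔM = M_A − M_B = 2.847 − (14.078) = -11.231; smaller M is more luminous → Star A.
L ratio = 10^(0.4 |ΔM|) = 10^4.492 = 31060

Star A is more luminous, by a factor of 31100.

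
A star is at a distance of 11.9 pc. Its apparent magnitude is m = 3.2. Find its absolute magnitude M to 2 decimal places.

M ≈ 2.82

5 log₁₀(d/10 pc) = 5 log₁₀(11.90) − 5 = 0.378
M = m − 5 log₁₀(d/10) = 3.2 − 0.378 = 2.822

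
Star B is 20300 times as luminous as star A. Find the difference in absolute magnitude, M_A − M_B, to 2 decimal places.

M_A − M_B ≈ 10.77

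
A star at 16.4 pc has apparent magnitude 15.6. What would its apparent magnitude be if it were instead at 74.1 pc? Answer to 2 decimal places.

m ≈ 18.87

Flux ∝ 1/d², so Δm = 5 log₁₀(d₂/d₁) = 5 log₁₀(74.1/16.4) = 3.275
m₂ = m₁ + Δm = 15.6 + (3.275) = 18.875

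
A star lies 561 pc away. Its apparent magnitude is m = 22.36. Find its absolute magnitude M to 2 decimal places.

M ≈ 13.62

5 log₁₀(d/10 pc) = 5 log₁₀(561.0) − 5 = 8.745
M = m − 5 log₁₀(d/10) = 22.36 − 8.745 = 13.615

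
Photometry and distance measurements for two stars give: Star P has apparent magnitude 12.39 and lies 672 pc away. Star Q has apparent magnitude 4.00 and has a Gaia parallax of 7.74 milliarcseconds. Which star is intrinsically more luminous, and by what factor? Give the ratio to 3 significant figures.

Star Q is more luminous, by a factor of 83.9.

Star P: M = m − 5 log₁₀ d + 5 = 12.39 − 5·2.8274 + 5 = 3.253
Star Q: p = 7.74 mas = 7.74×10^-3″ → d = 1/p = 129.2 pc
Star Q: M = m − 5 log₁₀ d + 5 = 4.00 − 5·2.1113 + 5 = -1.556
ΔM = M_P − M_Q = 3.253 − (-1.556) = 4.809; smaller M is more luminous → Star Q.
L ratio = 10^(0.4 |ΔM|) = 10^1.924 = 83.90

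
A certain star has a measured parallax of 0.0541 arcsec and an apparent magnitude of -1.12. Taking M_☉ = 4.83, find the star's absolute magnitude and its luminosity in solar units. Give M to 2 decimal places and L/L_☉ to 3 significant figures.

d = 1/p = 1/0.0541″ = 18.48 pc
M = m − 5 log₁₀ d + 5 = -1.12 − 5·1.2668 + 5 = -2.454
M − M_☉ = -2.454 − 4.83 = -7.284
L/L_☉ = 10^(−0.4 × -7.284) = 819.6

M ≈ -2.45; L/L_☉ ≈ 820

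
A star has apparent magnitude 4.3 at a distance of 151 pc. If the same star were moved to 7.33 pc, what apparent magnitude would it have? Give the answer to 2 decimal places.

Flux ∝ 1/d², so Δm = 5 log₁₀(d₂/d₁) = 5 log₁₀(7.33/151) = -6.569
m₂ = m₁ + Δm = 4.3 + (-6.569) = -2.269

m ≈ -2.27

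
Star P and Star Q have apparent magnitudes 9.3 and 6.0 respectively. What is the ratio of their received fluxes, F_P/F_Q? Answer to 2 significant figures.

Δm = 9.3 − (6.0) = 3.3
Flux ratio = 10^(−0.4 Δm) = 10^(−0.4 × 3.3) = 10^-1.320 = 0.04786

F_P/F_Q ≈ 0.048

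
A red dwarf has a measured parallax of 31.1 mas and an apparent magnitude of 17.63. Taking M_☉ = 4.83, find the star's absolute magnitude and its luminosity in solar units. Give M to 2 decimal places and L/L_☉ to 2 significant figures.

M ≈ 15.09; L/L_☉ ≈ 7.8×10^-5

d = 1/p = 1000/31.1 mas = 32.15 pc
M = m − 5 log₁₀ d + 5 = 17.63 − 5·1.5072 + 5 = 15.094
M − M_☉ = 15.094 − 4.83 = 10.264
L/L_☉ = 10^(−0.4 × 10.264) = 7.843×10^-5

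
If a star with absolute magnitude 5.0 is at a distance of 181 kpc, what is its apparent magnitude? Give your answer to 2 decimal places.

d = 181 kpc = 181000 pc
m = M + 5 log₁₀ d − 5 = 5.0 + 5·5.2577 − 5 = 26.288

m ≈ 26.29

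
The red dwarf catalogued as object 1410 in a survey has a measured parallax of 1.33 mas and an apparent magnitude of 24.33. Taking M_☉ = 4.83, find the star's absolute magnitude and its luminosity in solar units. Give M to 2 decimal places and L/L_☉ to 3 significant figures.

d = 1/p = 1000/1.33 mas = 751.9 pc
M = m − 5 log₁₀ d + 5 = 24.33 − 5·2.8761 + 5 = 14.949
M − M_☉ = 14.949 − 4.83 = 10.119
L/L_☉ = 10^(−0.4 × 10.119) = 8.960×10^-5

M ≈ 14.95; L/L_☉ ≈ 8.96×10^-5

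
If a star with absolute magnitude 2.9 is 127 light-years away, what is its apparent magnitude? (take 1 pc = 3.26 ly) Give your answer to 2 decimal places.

m ≈ 5.85

d = 127 ly / 3.26 = 38.96 pc
m = M + 5 log₁₀ d − 5 = 2.9 + 5·1.5906 − 5 = 5.853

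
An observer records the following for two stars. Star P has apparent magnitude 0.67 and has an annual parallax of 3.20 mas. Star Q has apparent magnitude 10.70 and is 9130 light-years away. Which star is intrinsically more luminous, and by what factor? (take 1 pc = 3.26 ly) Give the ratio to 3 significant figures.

Star P is more luminous, by a factor of 128.

Star P: p = 3.20 mas = 3.20×10^-3″ → d = 1/p = 312.5 pc
Star P: M = m − 5 log₁₀ d + 5 = 0.67 − 5·2.4949 + 5 = -6.804
Star Q: d = 9130 ly / 3.26 = 2801 pc
Star Q: M = m − 5 log₁₀ d + 5 = 10.70 − 5·3.4473 + 5 = -1.536
ΔM = M_P − M_Q = -6.804 − (-1.536) = -5.268; smaller M is more luminous → Star P.
L ratio = 10^(0.4 |ΔM|) = 10^2.107 = 128.0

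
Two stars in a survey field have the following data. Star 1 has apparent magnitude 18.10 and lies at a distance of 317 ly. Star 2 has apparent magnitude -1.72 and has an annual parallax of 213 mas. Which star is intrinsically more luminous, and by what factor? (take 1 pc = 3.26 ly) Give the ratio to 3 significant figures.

Star 2 is more luminous, by a factor of 197000.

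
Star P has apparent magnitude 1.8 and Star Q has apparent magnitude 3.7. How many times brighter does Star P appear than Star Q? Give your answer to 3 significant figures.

5.75

Δm = 1.8 − (3.7) = -1.9
Flux ratio = 10^(−0.4 Δm) = 10^(−0.4 × -1.9) = 10^0.760 = 5.754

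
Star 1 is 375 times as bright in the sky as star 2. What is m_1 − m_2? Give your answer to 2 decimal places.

Pogson: Δm = −2.5 log₁₀(ratio) = −2.5 log₁₀(375) = −2.5 × 2.5740 = -6.435
Star 1 is brighter, so it has the smaller magnitude: the difference is negative.

m_1 − m_2 ≈ -6.44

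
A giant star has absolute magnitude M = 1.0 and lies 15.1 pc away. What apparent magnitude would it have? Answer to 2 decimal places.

m ≈ 1.89

m = M + 5 log₁₀ d − 5 = 1.0 + 5·1.1790 − 5 = 1.895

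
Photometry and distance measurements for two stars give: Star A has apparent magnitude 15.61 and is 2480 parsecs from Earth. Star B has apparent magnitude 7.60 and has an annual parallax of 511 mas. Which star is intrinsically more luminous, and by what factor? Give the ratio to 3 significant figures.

Star A: M = m − 5 log₁₀ d + 5 = 15.61 − 5·3.3945 + 5 = 3.638
Star B: p = 511 mas = 0.511″ → d = 1/p = 1.957 pc
Star B: M = m − 5 log₁₀ d + 5 = 7.60 − 5·0.2916 + 5 = 11.142
ΔM = M_A − M_B = 3.638 − (11.142) = -7.504; smaller M is more luminous → Star A.
L ratio = 10^(0.4 |ΔM|) = 10^3.002 = 1004

Star A is more luminous, by a factor of 1000.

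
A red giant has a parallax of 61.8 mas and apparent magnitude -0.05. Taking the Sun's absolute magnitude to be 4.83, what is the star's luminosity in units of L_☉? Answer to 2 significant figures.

d = 1/p = 1000/61.8 mas = 16.18 pc
M = m − 5 log₁₀ d + 5 = -0.05 − 5·1.2090 + 5 = -1.095
M − M_☉ = -1.095 − 4.83 = -5.925
L/L_☉ = 10^(−0.4 × -5.925) = 234.4

L/L_☉ ≈ 230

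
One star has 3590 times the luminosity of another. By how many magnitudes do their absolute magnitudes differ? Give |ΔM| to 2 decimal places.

|ΔM| ≈ 8.89

Pogson: ΔM = −2.5 log₁₀(ratio) = −2.5 log₁₀(3590) = −2.5 × 3.5551 = -8.888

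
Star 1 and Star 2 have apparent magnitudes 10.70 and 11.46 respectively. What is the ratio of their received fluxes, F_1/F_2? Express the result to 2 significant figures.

Δm = 10.70 − (11.46) = -0.76
Flux ratio = 10^(−0.4 Δm) = 10^(−0.4 × -0.76) = 10^0.304 = 2.014

F_1/F_2 ≈ 2.0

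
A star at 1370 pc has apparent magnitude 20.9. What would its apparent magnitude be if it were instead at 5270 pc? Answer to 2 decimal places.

m ≈ 23.83

Flux ∝ 1/d², so Δm = 5 log₁₀(d₂/d₁) = 5 log₁₀(5270/1370) = 2.925
m₂ = m₁ + Δm = 20.9 + (2.925) = 23.825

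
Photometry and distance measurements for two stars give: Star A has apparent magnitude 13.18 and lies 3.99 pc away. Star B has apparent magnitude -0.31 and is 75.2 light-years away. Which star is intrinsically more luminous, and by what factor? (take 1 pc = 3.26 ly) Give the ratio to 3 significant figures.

Star A: M = m − 5 log₁₀ d + 5 = 13.18 − 5·0.6010 + 5 = 15.175
Star B: d = 75.2 ly / 3.26 = 23.07 pc
Star B: M = m − 5 log₁₀ d + 5 = -0.31 − 5·1.3630 + 5 = -2.125
ΔM = M_A − M_B = 15.175 − (-2.125) = 17.300; smaller M is more luminous → Star B.
L ratio = 10^(0.4 |ΔM|) = 10^6.920 = 8.319×10^6

Star B is more luminous, by a factor of 8.32×10^6.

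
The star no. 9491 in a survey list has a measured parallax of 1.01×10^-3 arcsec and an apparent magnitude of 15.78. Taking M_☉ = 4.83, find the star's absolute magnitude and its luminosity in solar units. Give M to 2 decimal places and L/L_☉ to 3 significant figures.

M ≈ 5.80; L/L_☉ ≈ 0.409

d = 1/p = 1/1.01×10^-3″ = 990.1 pc
M = m − 5 log₁₀ d + 5 = 15.78 − 5·2.9957 + 5 = 5.802
M − M_☉ = 5.802 − 4.83 = 0.972
L/L_☉ = 10^(−0.4 × 0.972) = 0.4087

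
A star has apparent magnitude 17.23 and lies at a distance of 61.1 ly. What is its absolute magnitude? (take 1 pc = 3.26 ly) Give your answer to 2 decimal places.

M ≈ 15.87

d = 61.1 ly / 3.26 = 18.74 pc
5 log₁₀(d/10 pc) = 5 log₁₀(18.74) − 5 = 1.364
M = m − 5 log₁₀(d/10) = 17.23 − 1.364 = 15.866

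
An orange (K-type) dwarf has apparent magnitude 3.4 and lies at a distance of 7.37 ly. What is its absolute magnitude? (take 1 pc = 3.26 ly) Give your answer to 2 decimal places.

d = 7.37 ly / 3.26 = 2.261 pc
5 log₁₀(d/10 pc) = 5 log₁₀(2.261) − 5 = -3.229
M = m − 5 log₁₀(d/10) = 3.4 + 3.229 = 6.629

M ≈ 6.63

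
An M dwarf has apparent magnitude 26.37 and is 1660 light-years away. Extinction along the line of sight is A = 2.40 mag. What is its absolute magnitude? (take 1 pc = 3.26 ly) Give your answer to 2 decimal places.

M ≈ 15.44

d = 1660 ly / 3.26 = 509.2 pc
5 log₁₀(d/10 pc) = 5 log₁₀(509.2) − 5 = 8.534
M = m − 5 log₁₀(d/10) − A = 26.37 − 8.534 − 2.40 = 15.436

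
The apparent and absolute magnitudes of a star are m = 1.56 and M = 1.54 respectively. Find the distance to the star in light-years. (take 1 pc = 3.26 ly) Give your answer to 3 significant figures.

d ≈ 32.9 ly

μ = m − M = 0.020
m − M = 5 log₁₀ d − 5
log₁₀ d = (m − M)/5 + 1 = 1.0040
d = 10^1.0040 = 10.09 pc
= 32.90 ly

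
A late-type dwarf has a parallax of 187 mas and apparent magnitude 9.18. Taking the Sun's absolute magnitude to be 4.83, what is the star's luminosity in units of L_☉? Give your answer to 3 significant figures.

L/L_☉ ≈ 5.20×10^-3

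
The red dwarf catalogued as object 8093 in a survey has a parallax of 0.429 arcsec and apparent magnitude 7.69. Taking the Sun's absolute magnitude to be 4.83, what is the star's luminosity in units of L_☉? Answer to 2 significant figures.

d = 1/p = 1/0.429″ = 2.331 pc
M = m − 5 log₁₀ d + 5 = 7.69 − 5·0.3675 + 5 = 10.852
M − M_☉ = 10.852 − 4.83 = 6.022
L/L_☉ = 10^(−0.4 × 6.022) = 3.900×10^-3

L/L_☉ ≈ 3.9×10^-3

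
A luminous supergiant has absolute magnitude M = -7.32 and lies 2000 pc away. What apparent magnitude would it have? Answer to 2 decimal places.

m ≈ 4.19

m = M + 5 log₁₀ d − 5 = -7.32 + 5·3.3010 − 5 = 4.185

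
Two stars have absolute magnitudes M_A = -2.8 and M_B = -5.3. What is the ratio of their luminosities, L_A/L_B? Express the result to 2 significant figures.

L_A/L_B ≈ 0.10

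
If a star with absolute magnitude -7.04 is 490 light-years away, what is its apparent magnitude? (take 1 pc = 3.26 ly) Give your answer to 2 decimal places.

m ≈ -1.16

d = 490 ly / 3.26 = 150.3 pc
m = M + 5 log₁₀ d − 5 = -7.04 + 5·2.1770 − 5 = -1.155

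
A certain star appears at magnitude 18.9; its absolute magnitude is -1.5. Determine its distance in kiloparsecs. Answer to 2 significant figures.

d ≈ 120 kpc

Distance modulus: m − M = 18.9 − (-1.5) = 20.400
m − M = 5 log₁₀ d − 5
log₁₀ d = (m − M)/5 + 1 = 5.0800
d = 10^5.0800 = 120200 pc
= 120.2 kpc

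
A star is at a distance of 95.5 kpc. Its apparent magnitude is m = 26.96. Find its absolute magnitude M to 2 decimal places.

d = 95.5 kpc = 95500 pc
5 log₁₀(d/10 pc) = 5 log₁₀(95500) − 5 = 19.900
M = m − 5 log₁₀(d/10) = 26.96 − 19.900 = 7.060

M ≈ 7.06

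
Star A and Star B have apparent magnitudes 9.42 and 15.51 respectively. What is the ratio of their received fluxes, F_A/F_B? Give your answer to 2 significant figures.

Magnitude difference = -6.09
Flux ratio = 10^(−0.4 Δm) = 10^(−0.4 × -6.09) = 10^2.436 = 272.9

F_A/F_B ≈ 270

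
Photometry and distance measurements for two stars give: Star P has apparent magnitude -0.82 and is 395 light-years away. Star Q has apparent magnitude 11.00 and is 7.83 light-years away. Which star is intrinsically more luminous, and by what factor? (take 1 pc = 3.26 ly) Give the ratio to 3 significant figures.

Star P: d = 395 ly / 3.26 = 121.2 pc
Star P: M = m − 5 log₁₀ d + 5 = -0.82 − 5·2.0834 + 5 = -6.237
Star Q: d = 7.83 ly / 3.26 = 2.402 pc
Star Q: M = m − 5 log₁₀ d + 5 = 11.00 − 5·0.3805 + 5 = 14.097
ΔM = M_P − M_Q = -6.237 − (14.097) = -20.334; smaller M is more luminous → Star P.
L ratio = 10^(0.4 |ΔM|) = 10^8.134 = 1.360×10^8

Star P is more luminous, by a factor of 1.36×10^8.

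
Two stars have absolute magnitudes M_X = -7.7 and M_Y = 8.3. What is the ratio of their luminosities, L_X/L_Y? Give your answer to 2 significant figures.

ΔM = M_X − M_Y = -16.0
L_X/L_Y = 10^(−0.4 ΔM) = 10^6.400 = 2.512×10^6

L_X/L_Y ≈ 2.5×10^6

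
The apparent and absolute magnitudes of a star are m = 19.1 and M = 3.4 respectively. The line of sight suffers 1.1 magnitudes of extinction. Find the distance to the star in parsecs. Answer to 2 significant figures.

d ≈ 8300 pc

m − M = 5 log₁₀(d/10 pc) + A  ⇒  19.1 − (3.4) − 1.1 = 5 log₁₀(d/10)
14.600 = 5 log₁₀(d/10)
log₁₀ d = (m − M − A)/5 + 1 = 3.9200
d = 10^3.9200 = 8318 pc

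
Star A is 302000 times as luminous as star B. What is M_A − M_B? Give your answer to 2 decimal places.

Pogson: ΔM = −2.5 log₁₀(ratio) = −2.5 log₁₀(302000) = −2.5 × 5.4800 = -13.700
Star A is brighter, so it has the smaller magnitude: the difference is negative.

M_A − M_B ≈ -13.70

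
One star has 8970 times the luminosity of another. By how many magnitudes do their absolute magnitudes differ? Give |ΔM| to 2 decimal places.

|ΔM| ≈ 9.88

Pogson: ΔM = −2.5 log₁₀(ratio) = −2.5 log₁₀(8970) = −2.5 × 3.9528 = -9.882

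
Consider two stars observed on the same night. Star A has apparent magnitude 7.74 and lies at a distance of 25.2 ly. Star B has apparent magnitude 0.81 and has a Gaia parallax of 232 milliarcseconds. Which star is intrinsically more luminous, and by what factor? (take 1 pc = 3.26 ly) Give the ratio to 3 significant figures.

Star B is more luminous, by a factor of 184.

Star A: d = 25.2 ly / 3.26 = 7.730 pc
Star A: M = m − 5 log₁₀ d + 5 = 7.74 − 5·0.8882 + 5 = 8.299
Star B: p = 232 mas = 0.232″ → d = 1/p = 4.310 pc
Star B: M = m − 5 log₁₀ d + 5 = 0.81 − 5·0.6345 + 5 = 2.637
ΔM = M_A − M_B = 8.299 − (2.637) = 5.662; smaller M is more luminous → Star B.
L ratio = 10^(0.4 |ΔM|) = 10^2.265 = 183.9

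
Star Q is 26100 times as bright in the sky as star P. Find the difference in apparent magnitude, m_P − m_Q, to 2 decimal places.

m_P − m_Q ≈ 11.04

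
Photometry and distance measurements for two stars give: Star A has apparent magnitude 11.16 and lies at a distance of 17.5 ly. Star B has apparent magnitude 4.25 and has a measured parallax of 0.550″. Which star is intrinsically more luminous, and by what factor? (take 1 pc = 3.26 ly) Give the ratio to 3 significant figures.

Star A: d = 17.5 ly / 3.26 = 5.368 pc
Star A: M = m − 5 log₁₀ d + 5 = 11.16 − 5·0.7298 + 5 = 12.511
Star B: d = 1/p = 1/0.550″ = 1.818 pc
Star B: M = m − 5 log₁₀ d + 5 = 4.25 − 5·0.2596 + 5 = 7.952
ΔM = M_A − M_B = 12.511 − (7.952) = 4.559; smaller M is more luminous → Star B.
L ratio = 10^(0.4 |ΔM|) = 10^1.824 = 66.62

Star B is more luminous, by a factor of 66.6.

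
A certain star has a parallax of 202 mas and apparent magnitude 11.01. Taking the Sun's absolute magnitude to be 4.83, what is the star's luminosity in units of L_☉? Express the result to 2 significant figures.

d = 1/p = 1000/202 mas = 4.950 pc
M = m − 5 log₁₀ d + 5 = 11.01 − 5·0.6946 + 5 = 12.537
M − M_☉ = 12.537 − 4.83 = 7.707
L/L_☉ = 10^(−0.4 × 7.707) = 8.266×10^-4

L/L_☉ ≈ 8.3×10^-4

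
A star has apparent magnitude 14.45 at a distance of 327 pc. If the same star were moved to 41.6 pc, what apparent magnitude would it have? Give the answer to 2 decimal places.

Flux ∝ 1/d², so Δm = 5 log₁₀(d₂/d₁) = 5 log₁₀(41.6/327) = -4.477
m₂ = m₁ + Δm = 14.45 + (-4.477) = 9.973

m ≈ 9.97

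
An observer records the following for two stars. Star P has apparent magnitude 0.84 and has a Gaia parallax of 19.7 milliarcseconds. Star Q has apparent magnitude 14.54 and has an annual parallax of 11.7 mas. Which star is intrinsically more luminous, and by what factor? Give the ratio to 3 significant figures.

Star P: p = 19.7 mas = 0.0197″ → d = 1/p = 50.76 pc
Star P: M = m − 5 log₁₀ d + 5 = 0.84 − 5·1.7055 + 5 = -2.688
Star Q: p = 11.7 mas = 0.0117″ → d = 1/p = 85.47 pc
Star Q: M = m − 5 log₁₀ d + 5 = 14.54 − 5·1.9318 + 5 = 9.881
ΔM = M_P − M_Q = -2.688 − (9.881) = -12.569; smaller M is more luminous → Star P.
L ratio = 10^(0.4 |ΔM|) = 10^5.027 = 106500

Star P is more luminous, by a factor of 107000.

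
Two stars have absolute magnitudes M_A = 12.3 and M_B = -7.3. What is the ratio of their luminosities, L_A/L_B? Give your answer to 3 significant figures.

ΔM = M_A − M_B = 19.6
L_A/L_B = 10^(−0.4 ΔM) = 10^-7.840 = 1.445×10^-8

L_A/L_B ≈ 1.45×10^-8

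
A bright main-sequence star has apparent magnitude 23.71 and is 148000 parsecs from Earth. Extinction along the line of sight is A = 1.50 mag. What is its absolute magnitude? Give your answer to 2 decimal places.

M ≈ 1.36

5 log₁₀(d/10 pc) = 5 log₁₀(148000) − 5 = 20.851
M = m − 5 log₁₀(d/10) − A = 23.71 − 20.851 − 1.50 = 1.359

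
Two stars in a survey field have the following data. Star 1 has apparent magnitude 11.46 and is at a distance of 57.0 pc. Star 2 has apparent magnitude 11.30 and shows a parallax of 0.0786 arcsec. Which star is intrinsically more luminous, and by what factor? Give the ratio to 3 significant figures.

Star 1 is more luminous, by a factor of 17.3.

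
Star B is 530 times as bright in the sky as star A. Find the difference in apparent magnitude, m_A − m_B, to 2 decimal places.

Pogson: Δm = −2.5 log₁₀(ratio) = −2.5 log₁₀(530) = −2.5 × 2.7243 = -6.811
Star B is brighter so has the smaller magnitude: m_A − m_B is positive.

m_A − m_B ≈ 6.81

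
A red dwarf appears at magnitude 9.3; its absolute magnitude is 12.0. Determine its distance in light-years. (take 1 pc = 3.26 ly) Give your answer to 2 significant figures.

Distance modulus: m − M = 9.3 − (12.0) = -2.700
m − M = 5 log₁₀ d − 5
log₁₀ d = (m − M)/5 + 1 = 0.4600
d = 10^0.4600 = 2.884 pc
= 9.402 ly

d ≈ 9.4 ly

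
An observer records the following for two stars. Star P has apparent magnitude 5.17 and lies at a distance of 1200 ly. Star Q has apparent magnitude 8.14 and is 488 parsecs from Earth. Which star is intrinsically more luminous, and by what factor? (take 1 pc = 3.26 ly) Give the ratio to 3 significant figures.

Star P is more luminous, by a factor of 8.77.

Star P: d = 1200 ly / 3.26 = 368.1 pc
Star P: M = m − 5 log₁₀ d + 5 = 5.17 − 5·2.5660 + 5 = -2.660
Star Q: M = m − 5 log₁₀ d + 5 = 8.14 − 5·2.6884 + 5 = -0.302
ΔM = M_P − M_Q = -2.660 − (-0.302) = -2.358; smaller M is more luminous → Star P.
L ratio = 10^(0.4 |ΔM|) = 10^0.943 = 8.772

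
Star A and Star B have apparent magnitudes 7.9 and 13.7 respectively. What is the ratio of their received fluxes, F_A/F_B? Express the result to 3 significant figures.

F_A/F_B ≈ 209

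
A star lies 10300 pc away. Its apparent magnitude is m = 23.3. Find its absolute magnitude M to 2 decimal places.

M ≈ 8.24

5 log₁₀(d/10 pc) = 5 log₁₀(10300) − 5 = 15.064
M = m − 5 log₁₀(d/10) = 23.3 − 15.064 = 8.236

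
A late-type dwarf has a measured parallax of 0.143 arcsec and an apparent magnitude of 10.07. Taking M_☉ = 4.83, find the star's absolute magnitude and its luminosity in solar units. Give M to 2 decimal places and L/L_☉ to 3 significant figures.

M ≈ 10.85; L/L_☉ ≈ 3.92×10^-3

d = 1/p = 1/0.143″ = 6.993 pc
M = m − 5 log₁₀ d + 5 = 10.07 − 5·0.8447 + 5 = 10.847
M − M_☉ = 10.847 − 4.83 = 6.017
L/L_☉ = 10^(−0.4 × 6.017) = 3.920×10^-3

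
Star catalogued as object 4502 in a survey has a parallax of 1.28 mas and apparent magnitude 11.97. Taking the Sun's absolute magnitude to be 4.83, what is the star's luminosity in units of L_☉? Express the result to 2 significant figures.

d = 1/p = 1000/1.28 mas = 781.2 pc
M = m − 5 log₁₀ d + 5 = 11.97 − 5·2.8928 + 5 = 2.506
M − M_☉ = 2.506 − 4.83 = -2.324
L/L_☉ = 10^(−0.4 × -2.324) = 8.503

L/L_☉ ≈ 8.5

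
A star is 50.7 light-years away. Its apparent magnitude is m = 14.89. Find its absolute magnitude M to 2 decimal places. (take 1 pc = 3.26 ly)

d = 50.7 ly / 3.26 = 15.55 pc
5 log₁₀(d/10 pc) = 5 log₁₀(15.55) − 5 = 0.959
M = m − 5 log₁₀(d/10) = 14.89 − 0.959 = 13.931

M ≈ 13.93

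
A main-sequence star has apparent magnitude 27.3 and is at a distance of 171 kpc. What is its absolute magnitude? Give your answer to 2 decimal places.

M ≈ 6.14

d = 171 kpc = 171000 pc
5 log₁₀(d/10 pc) = 5 log₁₀(171000) − 5 = 21.165
M = m − 5 log₁₀(d/10) = 27.3 − 21.165 = 6.135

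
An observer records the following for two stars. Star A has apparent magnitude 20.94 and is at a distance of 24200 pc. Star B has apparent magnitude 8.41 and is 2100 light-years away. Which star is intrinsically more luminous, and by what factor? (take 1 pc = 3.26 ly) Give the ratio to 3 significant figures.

Star B is more luminous, by a factor of 72.8.

Star A: M = m − 5 log₁₀ d + 5 = 20.94 − 5·4.3838 + 5 = 4.021
Star B: d = 2100 ly / 3.26 = 644.2 pc
Star B: M = m − 5 log₁₀ d + 5 = 8.41 − 5·2.8090 + 5 = -0.635
ΔM = M_A − M_B = 4.021 − (-0.635) = 4.656; smaller M is more luminous → Star B.
L ratio = 10^(0.4 |ΔM|) = 10^1.862 = 72.84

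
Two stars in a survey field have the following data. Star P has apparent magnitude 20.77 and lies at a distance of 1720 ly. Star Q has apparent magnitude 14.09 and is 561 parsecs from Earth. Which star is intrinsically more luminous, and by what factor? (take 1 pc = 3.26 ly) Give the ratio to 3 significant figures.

Star Q is more luminous, by a factor of 531.

Star P: d = 1720 ly / 3.26 = 527.6 pc
Star P: M = m − 5 log₁₀ d + 5 = 20.77 − 5·2.7223 + 5 = 12.158
Star Q: M = m − 5 log₁₀ d + 5 = 14.09 − 5·2.7490 + 5 = 5.345
ΔM = M_P − M_Q = 12.158 − (5.345) = 6.813; smaller M is more luminous → Star Q.
L ratio = 10^(0.4 |ΔM|) = 10^2.725 = 531.3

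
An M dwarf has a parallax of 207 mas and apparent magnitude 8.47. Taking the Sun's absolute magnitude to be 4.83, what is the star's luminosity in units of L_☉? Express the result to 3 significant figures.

L/L_☉ ≈ 8.17×10^-3

d = 1/p = 1000/207 mas = 4.831 pc
M = m − 5 log₁₀ d + 5 = 8.47 − 5·0.6840 + 5 = 10.050
M − M_☉ = 10.050 − 4.83 = 5.220
L/L_☉ = 10^(−0.4 × 5.220) = 8.167×10^-3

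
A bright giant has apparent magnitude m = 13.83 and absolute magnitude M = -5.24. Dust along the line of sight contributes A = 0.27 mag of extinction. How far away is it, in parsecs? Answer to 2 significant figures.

m − M = 5 log₁₀(d/10 pc) + A  ⇒  13.83 − (-5.24) − 0.27 = 5 log₁₀(d/10)
18.800 = 5 log₁₀(d/10)
log₁₀ d = (m − M − A)/5 + 1 = 4.7600
d = 10^4.7600 = 57540 pc

d ≈ 58000 pc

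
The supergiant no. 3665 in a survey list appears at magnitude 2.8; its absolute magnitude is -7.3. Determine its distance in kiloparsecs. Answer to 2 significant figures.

d ≈ 1.0 kpc

μ = m − M = 10.100
m − M = 5 log₁₀ d − 5
log₁₀ d = (m − M)/5 + 1 = 3.0200
d = 10^3.0200 = 1047 pc
= 1.047 kpc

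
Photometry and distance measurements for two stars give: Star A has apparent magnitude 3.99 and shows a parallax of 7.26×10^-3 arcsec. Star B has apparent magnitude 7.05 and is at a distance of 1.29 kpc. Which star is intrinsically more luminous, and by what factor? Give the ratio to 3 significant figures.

Star B is more luminous, by a factor of 5.24.

Star A: d = 1/p = 1/7.26×10^-3″ = 137.7 pc
Star A: M = m − 5 log₁₀ d + 5 = 3.99 − 5·2.1391 + 5 = -1.705
Star B: d = 1.29 kpc = 1290 pc
Star B: M = m − 5 log₁₀ d + 5 = 7.05 − 5·3.1106 + 5 = -3.503
ΔM = M_A − M_B = -1.705 − (-3.503) = 1.798; smaller M is more luminous → Star B.
L ratio = 10^(0.4 |ΔM|) = 10^0.719 = 5.237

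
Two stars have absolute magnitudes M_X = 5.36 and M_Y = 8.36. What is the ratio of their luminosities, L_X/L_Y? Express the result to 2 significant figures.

ΔM = M_X − M_Y = -3.00
L_X/L_Y = 10^(−0.4 ΔM) = 10^1.200 = 15.85

L_X/L_Y ≈ 16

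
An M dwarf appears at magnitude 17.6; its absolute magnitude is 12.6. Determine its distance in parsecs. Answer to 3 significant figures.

d ≈ 100 pc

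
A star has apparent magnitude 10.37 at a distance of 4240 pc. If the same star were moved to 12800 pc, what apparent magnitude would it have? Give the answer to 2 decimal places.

m ≈ 12.77

Flux ∝ 1/d², so Δm = 5 log₁₀(d₂/d₁) = 5 log₁₀(12800/4240) = 2.399
m₂ = m₁ + Δm = 10.37 + (2.399) = 12.769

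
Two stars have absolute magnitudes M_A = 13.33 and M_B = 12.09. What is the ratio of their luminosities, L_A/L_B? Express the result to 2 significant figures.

L_A/L_B ≈ 0.32

ΔM = M_A − M_B = 1.24
L_A/L_B = 10^(−0.4 ΔM) = 10^-0.496 = 0.3192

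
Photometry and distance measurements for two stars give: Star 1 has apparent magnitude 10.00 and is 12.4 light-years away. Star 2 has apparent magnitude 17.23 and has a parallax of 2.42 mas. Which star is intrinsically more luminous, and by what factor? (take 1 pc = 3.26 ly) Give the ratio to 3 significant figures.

Star 1: d = 12.4 ly / 3.26 = 3.804 pc
Star 1: M = m − 5 log₁₀ d + 5 = 10.00 − 5·0.5802 + 5 = 12.099
Star 2: p = 2.42 mas = 2.42×10^-3″ → d = 1/p = 413.2 pc
Star 2: M = m − 5 log₁₀ d + 5 = 17.23 − 5·2.6162 + 5 = 9.149
ΔM = M_1 − M_2 = 12.099 − (9.149) = 2.950; smaller M is more luminous → Star 2.
L ratio = 10^(0.4 |ΔM|) = 10^1.180 = 15.13

Star 2 is more luminous, by a factor of 15.1.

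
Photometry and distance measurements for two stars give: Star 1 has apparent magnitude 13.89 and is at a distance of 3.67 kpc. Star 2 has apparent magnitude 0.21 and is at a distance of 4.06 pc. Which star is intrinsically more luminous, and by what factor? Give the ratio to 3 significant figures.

Star 1 is more luminous, by a factor of 2.76.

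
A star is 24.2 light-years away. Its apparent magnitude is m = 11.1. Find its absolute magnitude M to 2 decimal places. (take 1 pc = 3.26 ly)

d = 24.2 ly / 3.26 = 7.423 pc
5 log₁₀(d/10 pc) = 5 log₁₀(7.423) − 5 = -0.647
M = m − 5 log₁₀(d/10) = 11.1 + 0.647 = 11.747

M ≈ 11.75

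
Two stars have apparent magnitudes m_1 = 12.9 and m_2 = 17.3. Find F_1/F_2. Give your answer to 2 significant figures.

F_1/F_2 ≈ 58

Δm = 12.9 − (17.3) = -4.4
Flux ratio = 10^(−0.4 Δm) = 10^(−0.4 × -4.4) = 10^1.760 = 57.54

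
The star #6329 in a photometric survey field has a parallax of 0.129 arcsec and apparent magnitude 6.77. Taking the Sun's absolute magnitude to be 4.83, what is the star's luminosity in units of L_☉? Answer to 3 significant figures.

d = 1/p = 1/0.129″ = 7.752 pc
M = m − 5 log₁₀ d + 5 = 6.77 − 5·0.8894 + 5 = 7.323
M − M_☉ = 7.323 − 4.83 = 2.493
L/L_☉ = 10^(−0.4 × 2.493) = 0.1007

L/L_☉ ≈ 0.101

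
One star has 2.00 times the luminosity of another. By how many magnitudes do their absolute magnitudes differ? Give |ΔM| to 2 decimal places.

|ΔM| ≈ 0.75

Pogson: ΔM = −2.5 log₁₀(ratio) = −2.5 log₁₀(2.00) = −2.5 × 0.3010 = -0.753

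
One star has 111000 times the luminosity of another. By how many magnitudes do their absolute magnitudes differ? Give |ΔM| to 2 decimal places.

|ΔM| ≈ 12.61

Pogson: ΔM = −2.5 log₁₀(ratio) = −2.5 log₁₀(111000) = −2.5 × 5.0453 = -12.613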